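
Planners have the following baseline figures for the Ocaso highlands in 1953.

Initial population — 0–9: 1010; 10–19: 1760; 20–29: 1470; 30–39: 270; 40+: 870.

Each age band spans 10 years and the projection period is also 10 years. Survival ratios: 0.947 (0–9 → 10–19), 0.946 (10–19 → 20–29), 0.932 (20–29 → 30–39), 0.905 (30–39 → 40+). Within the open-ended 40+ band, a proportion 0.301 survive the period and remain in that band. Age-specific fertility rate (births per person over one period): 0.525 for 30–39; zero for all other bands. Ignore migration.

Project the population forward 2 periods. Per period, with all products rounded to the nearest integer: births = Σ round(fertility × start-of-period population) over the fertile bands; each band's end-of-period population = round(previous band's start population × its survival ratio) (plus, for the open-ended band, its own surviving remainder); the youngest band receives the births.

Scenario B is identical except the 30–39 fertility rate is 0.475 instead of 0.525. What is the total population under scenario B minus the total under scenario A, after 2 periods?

Numbering the groups 1..5 from youngest to oldest:
[period 1]
Births: 270 × 0.525 = 142
Group 2: 1010 × 0.947 = 956
Group 3: 1760 × 0.946 = 1665
Group 4: 1470 × 0.932 = 1370
Group 5: 270 × 0.905 + 870 × 0.301 = 244 + 262 = 506
Population now: 0–9=142, 10–19=956, 20–29=1665, 30–39=1370, 40+=506
[period 2]
Births: 1370 × 0.525 = 719
Group 2: 142 × 0.947 = 134
Group 3: 956 × 0.946 = 904
Group 4: 1665 × 0.932 = 1552
Group 5: 1370 × 0.905 + 506 × 0.301 = 1240 + 152 = 1392
Population now: 0–9=719, 10–19=134, 20–29=904, 30–39=1552, 40+=1392
Scenario A total after 2 periods: 4701
Scenario B projection —
[period 1]
Births: 270 × 0.475 = 128
Group 2: 1010 × 0.947 = 956
Group 3: 1760 × 0.946 = 1665
Group 4: 1470 × 0.932 = 1370
Group 5: 270 × 0.905 + 870 × 0.301 = 244 + 262 = 506
Population now: 0–9=128, 10–19=956, 20–29=1665, 30–39=1370, 40+=506
[period 2]
Births: 1370 × 0.475 = 651
Group 2: 128 × 0.947 = 121
Group 3: 956 × 0.946 = 904
Group 4: 1665 × 0.932 = 1552
Group 5: 1370 × 0.905 + 506 × 0.301 = 1240 + 152 = 1392
Population now: 0–9=651, 10–19=121, 20–29=904, 30–39=1552, 40+=1392
Scenario B total after 2 periods: 4620
Difference B − A = 4620 − 4701 = -81

-81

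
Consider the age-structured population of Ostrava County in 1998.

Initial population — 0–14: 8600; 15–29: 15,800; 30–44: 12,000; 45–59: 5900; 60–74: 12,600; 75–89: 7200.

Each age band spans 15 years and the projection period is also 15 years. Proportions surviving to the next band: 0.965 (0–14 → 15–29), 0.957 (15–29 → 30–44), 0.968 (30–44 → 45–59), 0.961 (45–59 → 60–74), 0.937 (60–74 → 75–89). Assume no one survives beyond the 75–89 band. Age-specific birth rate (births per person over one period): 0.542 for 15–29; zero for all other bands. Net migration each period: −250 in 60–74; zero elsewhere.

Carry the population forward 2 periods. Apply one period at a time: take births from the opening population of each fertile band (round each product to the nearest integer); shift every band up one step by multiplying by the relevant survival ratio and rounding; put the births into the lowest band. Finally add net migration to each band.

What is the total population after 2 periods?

Let band 1 be 0–14 through band 6 = 75–89.
Period 1:
Births: 15800 × 0.542 = 8564
Band 2: 8600 × 0.965 = 8299
Band 3: 15800 × 0.957 = 15121
Band 4: 12000 × 0.968 = 11616
Band 5: 5900 × 0.961 = 5670
Band 6: 12600 × 0.937 = 11806
Net migration: Band 5 − 250 → 5420
Population now: 0–14=8564, 15–29=8299, 30–44=15121, 45–59=11616, 60–74=5420, 75–89=11806
Period 2:
Births: 8299 × 0.542 = 4498
Band 2: 8564 × 0.965 = 8264
Band 3: 8299 × 0.957 = 7942
Band 4: 15121 × 0.968 = 14637
Band 5: 11616 × 0.961 = 11163
Band 6: 5420 × 0.937 = 5079
Net migration: Band 5 − 250 → 10913
Population now: 0–14=4498, 15–29=8264, 30–44=7942, 45–59=14637, 60–74=10913, 75–89=5079
Total after period 2: 4498 + 8264 + 7942 + 14637 + 10913 + 5079 = 51333

51333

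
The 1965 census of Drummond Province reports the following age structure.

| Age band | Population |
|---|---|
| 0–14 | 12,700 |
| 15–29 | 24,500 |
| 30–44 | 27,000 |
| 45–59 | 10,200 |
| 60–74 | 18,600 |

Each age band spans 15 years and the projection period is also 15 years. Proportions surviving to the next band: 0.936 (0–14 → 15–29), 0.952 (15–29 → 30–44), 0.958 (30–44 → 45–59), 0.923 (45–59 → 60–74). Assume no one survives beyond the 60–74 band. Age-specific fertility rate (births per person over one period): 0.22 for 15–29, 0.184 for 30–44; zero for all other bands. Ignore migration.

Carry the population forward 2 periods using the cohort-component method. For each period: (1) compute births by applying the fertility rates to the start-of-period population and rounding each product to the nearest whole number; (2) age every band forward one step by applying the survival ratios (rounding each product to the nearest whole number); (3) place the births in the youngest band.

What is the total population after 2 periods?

74136

[period 1]
Births: 24500 × 0.22 = 5390, 27000 × 0.184 = 4968 ⇒ total 10358
15–29: 12700 × 0.936 = 11887
30–44: 24500 × 0.952 = 23324
45–59: 27000 × 0.958 = 25866
60–74: 10200 × 0.923 = 9415
→ [10358, 11887, 23324, 25866, 9415]
[period 2]
Births: 11887 × 0.22 = 2615, 23324 × 0.184 = 4292 ⇒ total 6907
15–29: 10358 × 0.936 = 9695
30–44: 11887 × 0.952 = 11316
45–59: 23324 × 0.958 = 22344
60–74: 25866 × 0.923 = 23874
→ [6907, 9695, 11316, 22344, 23874]
Total after period 2: 6907 + 9695 + 11316 + 22344 + 23874 = 74136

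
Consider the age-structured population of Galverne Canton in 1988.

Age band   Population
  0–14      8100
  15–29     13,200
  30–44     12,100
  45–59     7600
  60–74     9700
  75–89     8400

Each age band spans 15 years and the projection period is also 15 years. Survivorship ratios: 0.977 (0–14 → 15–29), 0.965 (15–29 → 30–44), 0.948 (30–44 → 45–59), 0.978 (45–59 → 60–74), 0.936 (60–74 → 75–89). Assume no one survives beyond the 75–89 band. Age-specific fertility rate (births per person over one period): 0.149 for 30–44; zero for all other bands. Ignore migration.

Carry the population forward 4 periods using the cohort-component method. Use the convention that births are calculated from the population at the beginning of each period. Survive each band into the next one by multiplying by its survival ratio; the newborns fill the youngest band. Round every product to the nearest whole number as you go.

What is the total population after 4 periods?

Numbering the bands 1..6 from youngest to oldest:
[period 1]
Births: 12100 * 0.149 = 1803
Band 2: 8100 * 0.977 = 7914
Band 3: 13200 * 0.965 = 12738
Band 4: 12100 * 0.948 = 11471
Band 5: 7600 * 0.978 = 7433
Band 6: 9700 * 0.936 = 9079
End of period: [1803, 7914, 12738, 11471, 7433, 9079]
[period 2]
Births: 12738 * 0.149 = 1898
Band 2: 1803 * 0.977 = 1762
Band 3: 7914 * 0.965 = 7637
Band 4: 12738 * 0.948 = 12076
Band 5: 11471 * 0.978 = 11219
Band 6: 7433 * 0.936 = 6957
End of period: [1898, 1762, 7637, 12076, 11219, 6957]
[period 3]
Births: 7637 * 0.149 = 1138
Band 2: 1898 * 0.977 = 1854
Band 3: 1762 * 0.965 = 1700
Band 4: 7637 * 0.948 = 7240
Band 5: 12076 * 0.978 = 11810
Band 6: 11219 * 0.936 = 10501
End of period: [1138, 1854, 1700, 7240, 11810, 10501]
[period 4]
Births: 1700 * 0.149 = 253
Band 2: 1138 * 0.977 = 1112
Band 3: 1854 * 0.965 = 1789
Band 4: 1700 * 0.948 = 1612
Band 5: 7240 * 0.978 = 7081
Band 6: 11810 * 0.936 = 11054
End of period: [253, 1112, 1789, 1612, 7081, 11054]
Total after period 4: 253 + 1112 + 1789 + 1612 + 7081 + 11054 = 22901

22901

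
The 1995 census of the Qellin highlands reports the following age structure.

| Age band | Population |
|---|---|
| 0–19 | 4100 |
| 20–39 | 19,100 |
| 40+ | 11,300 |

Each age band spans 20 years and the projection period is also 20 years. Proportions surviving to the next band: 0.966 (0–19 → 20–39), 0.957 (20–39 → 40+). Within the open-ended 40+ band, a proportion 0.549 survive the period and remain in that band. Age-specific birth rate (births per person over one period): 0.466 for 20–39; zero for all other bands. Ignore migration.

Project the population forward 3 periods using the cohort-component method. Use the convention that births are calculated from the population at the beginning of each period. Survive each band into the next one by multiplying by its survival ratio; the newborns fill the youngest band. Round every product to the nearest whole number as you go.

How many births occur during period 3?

4007

(Groups numbered youngest = 1 to oldest = 3.)
Period 1.
Births: 19100 × 0.466 = 8901
Group 2: 4100 × 0.966 = 3961
Group 3: 19100 × 0.957 + 11300 × 0.549 = 18279 + 6204 = 24483
End of period: [8901, 3961, 24483]
Period 2.
Births: 3961 × 0.466 = 1846
Group 2: 8901 × 0.966 = 8598
Group 3: 3961 × 0.957 + 24483 × 0.549 = 3791 + 13441 = 17232
End of period: [1846, 8598, 17232]
Period 3.
Births: 8598 × 0.466 = 4007
Group 2: 1846 × 0.966 = 1783
Group 3: 8598 × 0.957 + 17232 × 0.549 = 8228 + 9460 = 17688
End of period: [4007, 1783, 17688]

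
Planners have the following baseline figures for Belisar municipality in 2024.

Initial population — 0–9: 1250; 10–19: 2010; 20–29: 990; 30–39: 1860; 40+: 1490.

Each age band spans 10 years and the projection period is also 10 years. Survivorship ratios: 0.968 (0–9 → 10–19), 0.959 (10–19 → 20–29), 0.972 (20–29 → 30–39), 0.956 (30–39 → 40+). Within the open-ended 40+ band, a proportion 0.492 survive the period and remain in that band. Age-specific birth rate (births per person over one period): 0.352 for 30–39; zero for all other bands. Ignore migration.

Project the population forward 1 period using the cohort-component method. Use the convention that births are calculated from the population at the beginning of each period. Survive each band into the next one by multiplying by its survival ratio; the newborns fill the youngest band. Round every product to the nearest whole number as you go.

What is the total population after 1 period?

After projecting period 1:
Births: 1860 × 0.352 = 655
10–19: 1250 × 0.968 = 1210
20–29: 2010 × 0.959 = 1928
30–39: 990 × 0.972 = 962
40+: 1860 × 0.956 + 1490 × 0.492 = 1778 + 733 = 2511
Population now: 0–9=655, 10–19=1210, 20–29=1928, 30–39=962, 40+=2511
Total after period 1: 655 + 1210 + 1928 + 962 + 2511 = 7266

7266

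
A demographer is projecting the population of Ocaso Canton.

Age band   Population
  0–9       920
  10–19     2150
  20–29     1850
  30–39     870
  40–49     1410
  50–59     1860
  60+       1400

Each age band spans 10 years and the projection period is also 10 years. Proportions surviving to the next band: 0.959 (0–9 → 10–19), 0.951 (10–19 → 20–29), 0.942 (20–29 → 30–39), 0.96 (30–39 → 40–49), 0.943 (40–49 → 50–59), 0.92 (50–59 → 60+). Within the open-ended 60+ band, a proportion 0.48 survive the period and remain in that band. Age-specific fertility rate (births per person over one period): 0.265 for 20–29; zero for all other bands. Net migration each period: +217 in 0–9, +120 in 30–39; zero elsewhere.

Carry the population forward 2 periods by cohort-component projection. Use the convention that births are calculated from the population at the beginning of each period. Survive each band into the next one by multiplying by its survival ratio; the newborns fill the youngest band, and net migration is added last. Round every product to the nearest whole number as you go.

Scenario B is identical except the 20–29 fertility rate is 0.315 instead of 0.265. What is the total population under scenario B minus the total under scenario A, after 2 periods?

191

After projecting period 1:
Births: 1850 × 0.265 = 490
10–19: 920 × 0.959 = 882
20–29: 2150 × 0.951 = 2045
30–39: 1850 × 0.942 = 1743
40–49: 870 × 0.96 = 835
50–59: 1410 × 0.943 = 1330
60+: 1860 × 0.92 + 1400 × 0.48 = 1711 + 672 = 2383
Net migration: 0–9 + 217 → 707; 30–39 + 120 → 1863
Population now: 0–9=707, 10–19=882, 20–29=2045, 30–39=1863, 40–49=835, 50–59=1330, 60+=2383
After projecting period 2:
Births: 2045 × 0.265 = 542
10–19: 707 × 0.959 = 678
20–29: 882 × 0.951 = 839
30–39: 2045 × 0.942 = 1926
40–49: 1863 × 0.96 = 1788
50–59: 835 × 0.943 = 787
60+: 1330 × 0.92 + 2383 × 0.48 = 1224 + 1144 = 2368
Net migration: 0–9 + 217 → 759; 30–39 + 120 → 2046
Population now: 0–9=759, 10–19=678, 20–29=839, 30–39=2046, 40–49=1788, 50–59=787, 60+=2368
Scenario A total after 2 periods: 9265
Scenario B projection —
After projecting period 1:
Births: 1850 × 0.315 = 583
10–19: 920 × 0.959 = 882
20–29: 2150 × 0.951 = 2045
30–39: 1850 × 0.942 = 1743
40–49: 870 × 0.96 = 835
50–59: 1410 × 0.943 = 1330
60+: 1860 × 0.92 + 1400 × 0.48 = 1711 + 672 = 2383
Net migration: 0–9 + 217 → 800; 30–39 + 120 → 1863
Population now: 0–9=800, 10–19=882, 20–29=2045, 30–39=1863, 40–49=835, 50–59=1330, 60+=2383
After projecting period 2:
Births: 2045 × 0.315 = 644
10–19: 800 × 0.959 = 767
20–29: 882 × 0.951 = 839
30–39: 2045 × 0.942 = 1926
40–49: 1863 × 0.96 = 1788
50–59: 835 × 0.943 = 787
60+: 1330 × 0.92 + 2383 × 0.48 = 1224 + 1144 = 2368
Net migration: 0–9 + 217 → 861; 30–39 + 120 → 2046
Population now: 0–9=861, 10–19=767, 20–29=839, 30–39=2046, 40–49=1788, 50–59=787, 60+=2368
Scenario B total after 2 periods: 9456
Difference B − A = 9456 − 9265 = 191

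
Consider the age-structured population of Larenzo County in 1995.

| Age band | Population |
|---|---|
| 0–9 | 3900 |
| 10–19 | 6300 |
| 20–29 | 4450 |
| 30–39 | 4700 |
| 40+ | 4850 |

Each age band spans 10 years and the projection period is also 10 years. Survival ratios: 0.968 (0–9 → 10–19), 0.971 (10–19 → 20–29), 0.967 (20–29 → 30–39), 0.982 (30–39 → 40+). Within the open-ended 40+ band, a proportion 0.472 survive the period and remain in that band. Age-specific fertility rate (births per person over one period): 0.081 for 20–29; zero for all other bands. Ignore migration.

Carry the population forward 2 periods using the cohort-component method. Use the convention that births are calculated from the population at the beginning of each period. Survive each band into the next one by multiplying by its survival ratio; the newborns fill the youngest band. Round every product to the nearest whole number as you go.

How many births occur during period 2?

495

Period 1.
Births: 4450 × 0.081 = 360
10–19: 3900 × 0.968 = 3775
20–29: 6300 × 0.971 = 6117
30–39: 4450 × 0.967 = 4303
40+: 4700 × 0.982 + 4850 × 0.472 = 4615 + 2289 = 6904
Population now: 0–9=360, 10–19=3775, 20–29=6117, 30–39=4303, 40+=6904
Period 2.
Births: 6117 × 0.081 = 495
10–19: 360 × 0.968 = 348
20–29: 3775 × 0.971 = 3666
30–39: 6117 × 0.967 = 5915
40+: 4303 × 0.982 + 6904 × 0.472 = 4226 + 3259 = 7485
Population now: 0–9=495, 10–19=348, 20–29=3666, 30–39=5915, 40+=7485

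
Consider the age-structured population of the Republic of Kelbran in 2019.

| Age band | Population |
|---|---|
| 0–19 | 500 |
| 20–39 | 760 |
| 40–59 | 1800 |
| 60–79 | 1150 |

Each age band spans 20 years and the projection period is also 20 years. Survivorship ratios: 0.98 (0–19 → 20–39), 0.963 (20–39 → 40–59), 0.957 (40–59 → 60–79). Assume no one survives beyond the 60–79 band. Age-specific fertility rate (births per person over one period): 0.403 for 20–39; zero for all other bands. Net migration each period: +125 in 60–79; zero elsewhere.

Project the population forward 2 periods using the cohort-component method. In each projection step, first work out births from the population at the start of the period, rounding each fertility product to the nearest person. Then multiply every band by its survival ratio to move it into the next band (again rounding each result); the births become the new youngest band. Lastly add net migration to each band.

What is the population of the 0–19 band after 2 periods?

197

[period 1]
Births: 760 * 0.403 = 306
20–39: 500 * 0.98 = 490
40–59: 760 * 0.963 = 732
60–79: 1800 * 0.957 = 1723
Net migration: 60–79 + 125 → 1848
Population now: 0–19=306, 20–39=490, 40–59=732, 60–79=1848
[period 2]
Births: 490 * 0.403 = 197
20–39: 306 * 0.98 = 300
40–59: 490 * 0.963 = 472
60–79: 732 * 0.957 = 701
Net migration: 60–79 + 125 → 826
Population now: 0–19=197, 20–39=300, 40–59=472, 60–79=826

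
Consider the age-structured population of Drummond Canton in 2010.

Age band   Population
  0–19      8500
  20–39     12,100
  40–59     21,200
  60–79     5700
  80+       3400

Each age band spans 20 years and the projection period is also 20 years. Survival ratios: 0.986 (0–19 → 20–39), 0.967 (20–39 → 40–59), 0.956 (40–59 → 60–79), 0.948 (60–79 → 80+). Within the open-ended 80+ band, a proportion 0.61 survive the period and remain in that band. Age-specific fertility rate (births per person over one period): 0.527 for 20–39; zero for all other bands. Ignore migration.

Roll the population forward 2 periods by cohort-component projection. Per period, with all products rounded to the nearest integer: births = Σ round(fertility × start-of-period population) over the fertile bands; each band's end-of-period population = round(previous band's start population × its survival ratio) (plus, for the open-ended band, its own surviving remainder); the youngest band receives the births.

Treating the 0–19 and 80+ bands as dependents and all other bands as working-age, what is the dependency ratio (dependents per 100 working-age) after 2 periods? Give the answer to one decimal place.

110.2

Period 1:
Births: 12100 × 0.527 = 6377
20–39: 8500 × 0.986 = 8381
40–59: 12100 × 0.967 = 11701
60–79: 21200 × 0.956 = 20267
80+: 5700 × 0.948 + 3400 × 0.61 = 5404 + 2074 = 7478
→ [6377, 8381, 11701, 20267, 7478]
Period 2:
Births: 8381 × 0.527 = 4417
20–39: 6377 × 0.986 = 6288
40–59: 8381 × 0.967 = 8104
60–79: 11701 × 0.956 = 11186
80+: 20267 × 0.948 + 7478 × 0.61 = 19213 + 4562 = 23775
→ [4417, 6288, 8104, 11186, 23775]
Dependents (band 0–19 + band 80+) = 4417 + 23775 = 28192; working-age = 25578; ratio = 28192/25578 × 100 = 110.2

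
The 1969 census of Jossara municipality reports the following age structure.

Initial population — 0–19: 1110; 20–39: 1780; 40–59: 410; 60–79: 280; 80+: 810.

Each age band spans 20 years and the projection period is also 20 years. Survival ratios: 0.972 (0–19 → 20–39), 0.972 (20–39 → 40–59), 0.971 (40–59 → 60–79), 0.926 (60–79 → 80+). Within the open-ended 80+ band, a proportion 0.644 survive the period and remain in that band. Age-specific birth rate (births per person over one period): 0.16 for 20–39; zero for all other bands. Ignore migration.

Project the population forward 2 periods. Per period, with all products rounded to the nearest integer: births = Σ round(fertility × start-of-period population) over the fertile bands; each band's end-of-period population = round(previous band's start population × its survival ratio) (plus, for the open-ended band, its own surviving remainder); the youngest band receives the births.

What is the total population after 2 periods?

4051

Period 1.
Births: 1780 × 0.16 = 285
20–39: 1110 × 0.972 = 1079
40–59: 1780 × 0.972 = 1730
60–79: 410 × 0.971 = 398
80+: 280 × 0.926 + 810 × 0.644 = 259 + 522 = 781
Population now: 0–19=285, 20–39=1079, 40–59=1730, 60–79=398, 80+=781
Period 2.
Births: 1079 × 0.16 = 173
20–39: 285 × 0.972 = 277
40–59: 1079 × 0.972 = 1049
60–79: 1730 × 0.971 = 1680
80+: 398 × 0.926 + 781 × 0.644 = 369 + 503 = 872
Population now: 0–19=173, 20–39=277, 40–59=1049, 60–79=1680, 80+=872
Total after period 2: 173 + 277 + 1049 + 1680 + 872 = 4051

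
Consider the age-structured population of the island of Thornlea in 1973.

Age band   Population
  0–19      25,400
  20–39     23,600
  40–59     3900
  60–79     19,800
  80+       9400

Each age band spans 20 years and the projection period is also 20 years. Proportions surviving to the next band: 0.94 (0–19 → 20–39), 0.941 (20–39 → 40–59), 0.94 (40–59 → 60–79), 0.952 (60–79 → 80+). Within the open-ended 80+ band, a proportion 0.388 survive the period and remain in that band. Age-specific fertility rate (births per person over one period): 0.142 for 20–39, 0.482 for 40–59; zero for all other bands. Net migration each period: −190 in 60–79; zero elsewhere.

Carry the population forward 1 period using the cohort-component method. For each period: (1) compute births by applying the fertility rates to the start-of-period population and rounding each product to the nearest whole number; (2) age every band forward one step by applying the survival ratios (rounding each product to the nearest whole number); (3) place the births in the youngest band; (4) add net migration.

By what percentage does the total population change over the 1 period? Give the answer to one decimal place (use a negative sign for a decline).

-5.9

Period 1:
Births: 23600 × 0.142 = 3351  |  3900 × 0.482 = 1880 → 5231
20–39: 25400 × 0.94 = 23876
40–59: 23600 × 0.941 = 22208
60–79: 3900 × 0.94 = 3666
80+: 19800 × 0.952 + 9400 × 0.388 = 18850 + 3647 = 22497
Net migration: 60–79 − 190 → 3476
Giving 5231 / 23876 / 22208 / 3476 / 22497.
Total: 82100 → 77288; change = -4812; percentage change = -5.9%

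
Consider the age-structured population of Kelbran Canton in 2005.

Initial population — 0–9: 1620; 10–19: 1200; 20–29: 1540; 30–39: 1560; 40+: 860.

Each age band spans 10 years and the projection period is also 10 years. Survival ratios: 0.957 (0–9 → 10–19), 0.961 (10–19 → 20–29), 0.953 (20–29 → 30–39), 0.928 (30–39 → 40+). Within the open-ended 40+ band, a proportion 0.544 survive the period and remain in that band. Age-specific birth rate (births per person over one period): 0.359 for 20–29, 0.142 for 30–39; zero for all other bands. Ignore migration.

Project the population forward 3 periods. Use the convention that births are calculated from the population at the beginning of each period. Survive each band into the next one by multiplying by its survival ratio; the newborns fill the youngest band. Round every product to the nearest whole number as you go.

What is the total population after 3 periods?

[period 1]
Births: 1540 * 0.359 = 553  |  1560 * 0.142 = 222 → 775
10–19: 1620 * 0.957 = 1550
20–29: 1200 * 0.961 = 1153
30–39: 1540 * 0.953 = 1468
40+: 1560 * 0.928 + 860 * 0.544 = 1448 + 468 = 1916
End of period: [775, 1550, 1153, 1468, 1916]
[period 2]
Births: 1153 * 0.359 = 414  |  1468 * 0.142 = 208 → 622
10–19: 775 * 0.957 = 742
20–29: 1550 * 0.961 = 1490
30–39: 1153 * 0.953 = 1099
40+: 1468 * 0.928 + 1916 * 0.544 = 1362 + 1042 = 2404
End of period: [622, 742, 1490, 1099, 2404]
[period 3]
Births: 1490 * 0.359 = 535  |  1099 * 0.142 = 156 → 691
10–19: 622 * 0.957 = 595
20–29: 742 * 0.961 = 713
30–39: 1490 * 0.953 = 1420
40+: 1099 * 0.928 + 2404 * 0.544 = 1020 + 1308 = 2328
End of period: [691, 595, 713, 1420, 2328]
Total after period 3: 691 + 595 + 713 + 1420 + 2328 = 5747

5747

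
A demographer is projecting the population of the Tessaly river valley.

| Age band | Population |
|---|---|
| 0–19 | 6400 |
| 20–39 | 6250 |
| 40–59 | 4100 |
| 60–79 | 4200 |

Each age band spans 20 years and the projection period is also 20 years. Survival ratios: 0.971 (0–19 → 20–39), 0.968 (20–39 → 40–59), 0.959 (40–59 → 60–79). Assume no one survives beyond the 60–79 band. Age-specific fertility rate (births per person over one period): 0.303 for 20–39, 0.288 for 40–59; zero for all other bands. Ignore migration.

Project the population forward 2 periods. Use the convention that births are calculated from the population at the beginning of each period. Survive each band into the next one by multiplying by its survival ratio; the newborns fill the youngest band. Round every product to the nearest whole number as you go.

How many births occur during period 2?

Numbering the groups 1..4 from youngest to oldest:
Period 1:
Births: 6250 × 0.303 = 1894 ; 4100 × 0.288 = 1181 → total 3075
Group 2: 6400 × 0.971 = 6214
Group 3: 6250 × 0.968 = 6050
Group 4: 4100 × 0.959 = 3932
End of period: [3075, 6214, 6050, 3932]
Period 2:
Births: 6214 × 0.303 = 1883 ; 6050 × 0.288 = 1742 → total 3625
Group 2: 3075 × 0.971 = 2986
Group 3: 6214 × 0.968 = 6015
Group 4: 6050 × 0.959 = 5802
End of period: [3625, 2986, 6015, 5802]

3625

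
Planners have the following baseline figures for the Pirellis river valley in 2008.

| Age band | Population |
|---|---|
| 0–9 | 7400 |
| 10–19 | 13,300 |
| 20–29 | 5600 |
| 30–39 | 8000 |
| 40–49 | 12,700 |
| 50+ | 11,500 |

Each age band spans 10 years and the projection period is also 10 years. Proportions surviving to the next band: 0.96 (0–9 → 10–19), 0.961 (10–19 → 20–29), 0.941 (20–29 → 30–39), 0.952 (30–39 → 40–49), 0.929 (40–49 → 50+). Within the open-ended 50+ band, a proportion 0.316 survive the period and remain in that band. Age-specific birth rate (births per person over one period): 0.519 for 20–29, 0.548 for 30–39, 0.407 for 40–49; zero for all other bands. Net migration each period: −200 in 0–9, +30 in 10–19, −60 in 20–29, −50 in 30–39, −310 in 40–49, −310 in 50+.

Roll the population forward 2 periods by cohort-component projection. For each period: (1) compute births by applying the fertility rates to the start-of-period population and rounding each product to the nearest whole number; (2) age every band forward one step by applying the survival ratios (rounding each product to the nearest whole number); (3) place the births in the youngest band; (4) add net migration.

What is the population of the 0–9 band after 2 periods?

12237

[period 1]
Births: 5600 * 0.519 = 2906  |  8000 * 0.548 = 4384  |  12700 * 0.407 = 5169 ⇒ total 12459
10–19: 7400 * 0.96 = 7104
20–29: 13300 * 0.961 = 12781
30–39: 5600 * 0.941 = 5270
40–49: 8000 * 0.952 = 7616
50+: 12700 * 0.929 + 11500 * 0.316 = 11798 + 3634 = 15432
Net migration: 0–9 − 200 → 12259; 10–19 + 30 → 7134; 20–29 − 60 → 12721; 30–39 − 50 → 5220; 40–49 − 310 → 7306; 50+ − 310 → 15122
End of period: [12259, 7134, 12721, 5220, 7306, 15122]
[period 2]
Births: 12721 * 0.519 = 6602  |  5220 * 0.548 = 2861  |  7306 * 0.407 = 2974 ⇒ total 12437
10–19: 12259 * 0.96 = 11769
20–29: 7134 * 0.961 = 6856
30–39: 12721 * 0.941 = 11970
40–49: 5220 * 0.952 = 4969
50+: 7306 * 0.929 + 15122 * 0.316 = 6787 + 4779 = 11566
Net migration: 0–9 − 200 → 12237; 10–19 + 30 → 11799; 20–29 − 60 → 6796; 30–39 − 50 → 11920; 40–49 − 310 → 4659; 50+ − 310 → 11256
End of period: [12237, 11799, 6796, 11920, 4659, 11256]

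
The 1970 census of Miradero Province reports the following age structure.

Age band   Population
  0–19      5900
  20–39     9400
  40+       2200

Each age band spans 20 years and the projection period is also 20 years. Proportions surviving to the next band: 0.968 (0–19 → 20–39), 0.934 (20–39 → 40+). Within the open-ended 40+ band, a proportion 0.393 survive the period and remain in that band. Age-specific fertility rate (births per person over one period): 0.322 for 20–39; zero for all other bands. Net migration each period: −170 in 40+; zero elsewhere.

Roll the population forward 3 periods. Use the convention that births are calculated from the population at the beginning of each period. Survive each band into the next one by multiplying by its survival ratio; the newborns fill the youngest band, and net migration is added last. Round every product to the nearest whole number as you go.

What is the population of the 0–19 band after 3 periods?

Call the bands 1 to 3, youngest first.
Period 1:
Births: 9400 × 0.322 = 3027
Band 2: 5900 × 0.968 = 5711
Band 3: 9400 × 0.934 + 2200 × 0.393 = 8780 + 865 = 9645
Net migration: Band 3 − 170 → 9475
Giving 3027 / 5711 / 9475.
Period 2:
Births: 5711 × 0.322 = 1839
Band 2: 3027 × 0.968 = 2930
Band 3: 5711 × 0.934 + 9475 × 0.393 = 5334 + 3724 = 9058
Net migration: Band 3 − 170 → 8888
Giving 1839 / 2930 / 8888.
Period 3:
Births: 2930 × 0.322 = 943
Band 2: 1839 × 0.968 = 1780
Band 3: 2930 × 0.934 + 8888 × 0.393 = 2737 + 3493 = 6230
Net migration: Band 3 − 170 → 6060
Giving 943 / 1780 / 6060.

943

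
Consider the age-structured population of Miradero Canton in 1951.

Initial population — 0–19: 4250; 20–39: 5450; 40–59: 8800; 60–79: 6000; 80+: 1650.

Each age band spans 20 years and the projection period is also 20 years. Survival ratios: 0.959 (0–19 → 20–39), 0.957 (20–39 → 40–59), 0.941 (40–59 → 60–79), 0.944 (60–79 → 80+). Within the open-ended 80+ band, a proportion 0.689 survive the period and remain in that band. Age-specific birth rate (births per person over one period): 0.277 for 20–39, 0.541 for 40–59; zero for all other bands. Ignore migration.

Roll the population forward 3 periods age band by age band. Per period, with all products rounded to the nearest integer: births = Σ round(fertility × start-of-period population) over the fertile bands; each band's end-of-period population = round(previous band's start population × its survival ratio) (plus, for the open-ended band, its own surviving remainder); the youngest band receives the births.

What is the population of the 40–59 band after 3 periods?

— Period 1 —
Births: 5450 × 0.277 = 1510  |  8800 × 0.541 = 4761 ⇒ total 6271
20–39: 4250 × 0.959 = 4076
40–59: 5450 × 0.957 = 5216
60–79: 8800 × 0.941 = 8281
80+: 6000 × 0.944 + 1650 × 0.689 = 5664 + 1137 = 6801
Population now: 0–19=6271, 20–39=4076, 40–59=5216, 60–79=8281, 80+=6801
— Period 2 —
Births: 4076 × 0.277 = 1129  |  5216 × 0.541 = 2822 ⇒ total 3951
20–39: 6271 × 0.959 = 6014
40–59: 4076 × 0.957 = 3901
60–79: 5216 × 0.941 = 4908
80+: 8281 × 0.944 + 6801 × 0.689 = 7817 + 4686 = 12503
Population now: 0–19=3951, 20–39=6014, 40–59=3901, 60–79=4908, 80+=12503
— Period 3 —
Births: 6014 × 0.277 = 1666  |  3901 × 0.541 = 2110 ⇒ total 3776
20–39: 3951 × 0.959 = 3789
40–59: 6014 × 0.957 = 5755
60–79: 3901 × 0.941 = 3671
80+: 4908 × 0.944 + 12503 × 0.689 = 4633 + 8615 = 13248
Population now: 0–19=3776, 20–39=3789, 40–59=5755, 60–79=3671, 80+=13248

5755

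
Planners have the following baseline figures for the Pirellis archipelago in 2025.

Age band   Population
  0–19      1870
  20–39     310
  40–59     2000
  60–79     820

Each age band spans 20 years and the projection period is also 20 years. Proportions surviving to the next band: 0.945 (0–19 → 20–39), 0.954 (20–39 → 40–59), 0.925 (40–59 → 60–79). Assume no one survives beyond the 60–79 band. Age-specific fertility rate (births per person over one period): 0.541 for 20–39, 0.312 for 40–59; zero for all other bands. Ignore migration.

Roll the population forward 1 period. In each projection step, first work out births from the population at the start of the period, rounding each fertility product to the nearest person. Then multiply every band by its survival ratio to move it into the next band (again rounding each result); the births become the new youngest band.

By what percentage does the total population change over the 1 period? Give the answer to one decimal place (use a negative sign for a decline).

Numbering the bands 1..4 from youngest to oldest:
Period 1:
Births: 310 * 0.541 = 168, 2000 * 0.312 = 624 → 792
Band 2: 1870 * 0.945 = 1767
Band 3: 310 * 0.954 = 296
Band 4: 2000 * 0.925 = 1850
→ [792, 1767, 296, 1850]
Total: 5000 → 4705; change = -295; percentage change = -5.9%

-5.9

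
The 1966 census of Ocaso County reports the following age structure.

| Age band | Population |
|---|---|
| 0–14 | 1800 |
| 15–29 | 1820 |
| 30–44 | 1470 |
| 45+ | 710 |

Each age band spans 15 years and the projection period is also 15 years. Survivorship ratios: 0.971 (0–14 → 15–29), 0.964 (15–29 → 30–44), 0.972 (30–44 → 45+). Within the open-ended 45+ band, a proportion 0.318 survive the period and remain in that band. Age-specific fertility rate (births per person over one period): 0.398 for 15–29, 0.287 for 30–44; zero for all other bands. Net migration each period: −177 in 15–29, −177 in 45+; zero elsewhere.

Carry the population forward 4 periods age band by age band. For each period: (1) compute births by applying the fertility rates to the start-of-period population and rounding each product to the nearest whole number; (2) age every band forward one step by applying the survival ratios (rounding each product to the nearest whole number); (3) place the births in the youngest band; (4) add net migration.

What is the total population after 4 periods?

Call the bands 1 to 4, youngest first.
— Period 1 —
Births: 1820 × 0.398 = 724, 1470 × 0.287 = 422 → total 1146
Band 2: 1800 × 0.971 = 1748
Band 3: 1820 × 0.964 = 1754
Band 4: 1470 × 0.972 + 710 × 0.318 = 1429 + 226 = 1655
Net migration: Band 2 − 177 → 1571; Band 4 − 177 → 1478
End of period: [1146, 1571, 1754, 1478]
— Period 2 —
Births: 1571 × 0.398 = 625, 1754 × 0.287 = 503 → total 1128
Band 2: 1146 × 0.971 = 1113
Band 3: 1571 × 0.964 = 1514
Band 4: 1754 × 0.972 + 1478 × 0.318 = 1705 + 470 = 2175
Net migration: Band 2 − 177 → 936; Band 4 − 177 → 1998
End of period: [1128, 936, 1514, 1998]
— Period 3 —
Births: 936 × 0.398 = 373, 1514 × 0.287 = 435 → total 808
Band 2: 1128 × 0.971 = 1095
Band 3: 936 × 0.964 = 902
Band 4: 1514 × 0.972 + 1998 × 0.318 = 1472 + 635 = 2107
Net migration: Band 2 − 177 → 918; Band 4 − 177 → 1930
End of period: [808, 918, 902, 1930]
— Period 4 —
Births: 918 × 0.398 = 365, 902 × 0.287 = 259 → total 624
Band 2: 808 × 0.971 = 785
Band 3: 918 × 0.964 = 885
Band 4: 902 × 0.972 + 1930 × 0.318 = 877 + 614 = 1491
Net migration: Band 2 − 177 → 608; Band 4 − 177 → 1314
End of period: [624, 608, 885, 1314]
Total after period 4: 624 + 608 + 885 + 1314 = 3431

3431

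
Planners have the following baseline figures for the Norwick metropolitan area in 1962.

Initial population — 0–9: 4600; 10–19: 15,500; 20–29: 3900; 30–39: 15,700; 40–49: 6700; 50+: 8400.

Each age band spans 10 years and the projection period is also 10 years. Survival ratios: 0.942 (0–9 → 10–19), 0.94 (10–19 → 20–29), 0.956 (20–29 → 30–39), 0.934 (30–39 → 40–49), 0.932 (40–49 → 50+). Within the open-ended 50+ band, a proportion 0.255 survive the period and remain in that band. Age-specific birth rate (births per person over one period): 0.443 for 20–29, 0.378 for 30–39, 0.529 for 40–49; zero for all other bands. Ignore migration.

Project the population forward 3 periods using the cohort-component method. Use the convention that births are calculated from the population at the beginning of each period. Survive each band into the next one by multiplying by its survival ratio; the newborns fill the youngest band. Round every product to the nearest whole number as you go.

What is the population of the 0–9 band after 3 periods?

8911

Numbering the groups 1..6 from youngest to oldest:
— Period 1 —
Births: 3900 * 0.443 = 1728, 15700 * 0.378 = 5935, 6700 * 0.529 = 3544 → total 11207
Group 2: 4600 * 0.942 = 4333
Group 3: 15500 * 0.94 = 14570
Group 4: 3900 * 0.956 = 3728
Group 5: 15700 * 0.934 = 14664
Group 6: 6700 * 0.932 + 8400 * 0.255 = 6244 + 2142 = 8386
Population now: 0–9=11207, 10–19=4333, 20–29=14570, 30–39=3728, 40–49=14664, 50+=8386
— Period 2 —
Births: 14570 * 0.443 = 6455, 3728 * 0.378 = 1409, 14664 * 0.529 = 7757 → total 15621
Group 2: 11207 * 0.942 = 10557
Group 3: 4333 * 0.94 = 4073
Group 4: 14570 * 0.956 = 13929
Group 5: 3728 * 0.934 = 3482
Group 6: 14664 * 0.932 + 8386 * 0.255 = 13667 + 2138 = 15805
Population now: 0–9=15621, 10–19=10557, 20–29=4073, 30–39=13929, 40–49=3482, 50+=15805
— Period 3 —
Births: 4073 * 0.443 = 1804, 13929 * 0.378 = 5265, 3482 * 0.529 = 1842 → total 8911
Group 2: 15621 * 0.942 = 14715
Group 3: 10557 * 0.94 = 9924
Group 4: 4073 * 0.956 = 3894
Group 5: 13929 * 0.934 = 13010
Group 6: 3482 * 0.932 + 15805 * 0.255 = 3245 + 4030 = 7275
Population now: 0–9=8911, 10–19=14715, 20–29=9924, 30–39=3894, 40–49=13010, 50+=7275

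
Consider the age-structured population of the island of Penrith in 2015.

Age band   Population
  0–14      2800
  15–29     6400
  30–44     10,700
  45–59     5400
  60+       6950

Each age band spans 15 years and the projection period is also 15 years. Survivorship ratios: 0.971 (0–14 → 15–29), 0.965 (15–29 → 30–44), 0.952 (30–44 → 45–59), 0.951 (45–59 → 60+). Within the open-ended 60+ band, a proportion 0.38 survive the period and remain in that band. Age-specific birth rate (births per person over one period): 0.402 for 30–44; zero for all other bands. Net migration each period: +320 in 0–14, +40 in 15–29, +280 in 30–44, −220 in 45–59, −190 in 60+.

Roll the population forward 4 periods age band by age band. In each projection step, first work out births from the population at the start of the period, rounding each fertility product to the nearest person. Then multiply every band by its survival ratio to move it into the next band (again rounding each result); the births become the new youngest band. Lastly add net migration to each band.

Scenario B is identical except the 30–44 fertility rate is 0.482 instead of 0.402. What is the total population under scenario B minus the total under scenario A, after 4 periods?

2233

Period 1.
Births: 10700 × 0.402 = 4301
15–29: 2800 × 0.971 = 2719
30–44: 6400 × 0.965 = 6176
45–59: 10700 × 0.952 = 10186
60+: 5400 × 0.951 + 6950 × 0.38 = 5135 + 2641 = 7776
Net migration: 0–14 + 320 → 4621; 15–29 + 40 → 2759; 30–44 + 280 → 6456; 45–59 − 220 → 9966; 60+ − 190 → 7586
Population now: 0–14=4621, 15–29=2759, 30–44=6456, 45–59=9966, 60+=7586
Period 2.
Births: 6456 × 0.402 = 2595
15–29: 4621 × 0.971 = 4487
30–44: 2759 × 0.965 = 2662
45–59: 6456 × 0.952 = 6146
60+: 9966 × 0.951 + 7586 × 0.38 = 9478 + 2883 = 12361
Net migration: 0–14 + 320 → 2915; 15–29 + 40 → 4527; 30–44 + 280 → 2942; 45–59 − 220 → 5926; 60+ − 190 → 12171
Population now: 0–14=2915, 15–29=4527, 30–44=2942, 45–59=5926, 60+=12171
Period 3.
Births: 2942 × 0.402 = 1183
15–29: 2915 × 0.971 = 2830
30–44: 4527 × 0.965 = 4369
45–59: 2942 × 0.952 = 2801
60+: 5926 × 0.951 + 12171 × 0.38 = 5636 + 4625 = 10261
Net migration: 0–14 + 320 → 1503; 15–29 + 40 → 2870; 30–44 + 280 → 4649; 45–59 − 220 → 2581; 60+ − 190 → 10071
Population now: 0–14=1503, 15–29=2870, 30–44=4649, 45–59=2581, 60+=10071
Period 4.
Births: 4649 × 0.402 = 1869
15–29: 1503 × 0.971 = 1459
30–44: 2870 × 0.965 = 2770
45–59: 4649 × 0.952 = 4426
60+: 2581 × 0.951 + 10071 × 0.38 = 2455 + 3827 = 6282
Net migration: 0–14 + 320 → 2189; 15–29 + 40 → 1499; 30–44 + 280 → 3050; 45–59 − 220 → 4206; 60+ − 190 → 6092
Population now: 0–14=2189, 15–29=1499, 30–44=3050, 45–59=4206, 60+=6092
Scenario A total after 4 periods: 17036
Scenario B projection —
Period 1.
Births: 10700 × 0.482 = 5157
15–29: 2800 × 0.971 = 2719
30–44: 6400 × 0.965 = 6176
45–59: 10700 × 0.952 = 10186
60+: 5400 × 0.951 + 6950 × 0.38 = 5135 + 2641 = 7776
Net migration: 0–14 + 320 → 5477; 15–29 + 40 → 2759; 30–44 + 280 → 6456; 45–59 − 220 → 9966; 60+ − 190 → 7586
Population now: 0–14=5477, 15–29=2759, 30–44=6456, 45–59=9966, 60+=7586
Period 2.
Births: 6456 × 0.482 = 3112
15–29: 5477 × 0.971 = 5318
30–44: 2759 × 0.965 = 2662
45–59: 6456 × 0.952 = 6146
60+: 9966 × 0.951 + 7586 × 0.38 = 9478 + 2883 = 12361
Net migration: 0–14 + 320 → 3432; 15–29 + 40 → 5358; 30–44 + 280 → 2942; 45–59 − 220 → 5926; 60+ − 190 → 12171
Population now: 0–14=3432, 15–29=5358, 30–44=2942, 45–59=5926, 60+=12171
Period 3.
Births: 2942 × 0.482 = 1418
15–29: 3432 × 0.971 = 3332
30–44: 5358 × 0.965 = 5170
45–59: 2942 × 0.952 = 2801
60+: 5926 × 0.951 + 12171 × 0.38 = 5636 + 4625 = 10261
Net migration: 0–14 + 320 → 1738; 15–29 + 40 → 3372; 30–44 + 280 → 5450; 45–59 − 220 → 2581; 60+ − 190 → 10071
Population now: 0–14=1738, 15–29=3372, 30–44=5450, 45–59=2581, 60+=10071
Period 4.
Births: 5450 × 0.482 = 2627
15–29: 1738 × 0.971 = 1688
30–44: 3372 × 0.965 = 3254
45–59: 5450 × 0.952 = 5188
60+: 2581 × 0.951 + 10071 × 0.38 = 2455 + 3827 = 6282
Net migration: 0–14 + 320 → 2947; 15–29 + 40 → 1728; 30–44 + 280 → 3534; 45–59 − 220 → 4968; 60+ − 190 → 6092
Population now: 0–14=2947, 15–29=1728, 30–44=3534, 45–59=4968, 60+=6092
Scenario B total after 4 periods: 19269
Difference B − A = 19269 − 17036 = 2233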